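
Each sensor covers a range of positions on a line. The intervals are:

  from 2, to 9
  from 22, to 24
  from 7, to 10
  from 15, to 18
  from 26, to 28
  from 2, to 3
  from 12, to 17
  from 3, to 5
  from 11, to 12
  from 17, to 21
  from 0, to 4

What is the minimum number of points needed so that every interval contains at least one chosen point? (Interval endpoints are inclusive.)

By right end: [2,3]  [0,4]  [3,5]  [2,9]  [7,10]  [11,12]  [12,17]  [15,18]  [17,21]  [22,24]  [26,28]
[2,3] uncovered → point at 3; [7,10] uncovered → point at 10; [11,12] uncovered → point at 12; [15,18] uncovered → point at 18; [22,24] uncovered → point at 24; [26,28] uncovered → point at 28.
Points: 3, 10, 12, 18, 24, 28 (6 total).

6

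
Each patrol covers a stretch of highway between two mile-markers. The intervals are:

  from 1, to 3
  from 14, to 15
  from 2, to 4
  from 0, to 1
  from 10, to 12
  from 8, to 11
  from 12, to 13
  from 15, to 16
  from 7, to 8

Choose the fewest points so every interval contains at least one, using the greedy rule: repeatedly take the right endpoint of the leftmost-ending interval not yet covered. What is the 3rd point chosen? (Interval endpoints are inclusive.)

8

Sort by right endpoint; whenever an interval is uncovered, place a point at its right end.
Sorted: [0,1] [1,3] [2,4] [7,8] [8,11] [10,12] [12,13] [14,15] [15,16]
{[0,1],[1,3]} hit by 1; {[2,4]} hit by 4; {[7,8],[8,11]} hit by 8; {[10,12],[12,13]} hit by 12; {[14,15],[15,16]} hit by 15.
Points: 1, 4, 8, 12, 15 (5 total).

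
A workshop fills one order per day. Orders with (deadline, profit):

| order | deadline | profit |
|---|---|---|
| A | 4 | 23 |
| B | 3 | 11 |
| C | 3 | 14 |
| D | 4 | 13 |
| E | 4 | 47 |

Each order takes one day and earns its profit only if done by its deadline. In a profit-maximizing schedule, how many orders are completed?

4

By profit: E(d4,47), A(d4,23), C(d3,14), D(d4,13), B(d3,11)
E→slot 4; A→slot 3; C→slot 2; D→slot 1; B skipped.
4 of 5 scheduled.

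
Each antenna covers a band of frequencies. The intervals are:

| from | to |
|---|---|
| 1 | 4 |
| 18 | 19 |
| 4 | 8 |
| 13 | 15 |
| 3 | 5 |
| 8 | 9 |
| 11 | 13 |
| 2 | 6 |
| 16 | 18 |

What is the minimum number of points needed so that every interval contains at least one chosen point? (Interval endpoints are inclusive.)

4

By right end: [1,4]  [3,5]  [2,6]  [4,8]  [8,9]  [11,13]  [13,15]  [16,18]  [18,19]
[1,4] uncovered → point at 4; [8,9] uncovered → point at 9; [11,13] uncovered → point at 13; [16,18] uncovered → point at 18.
Points: 4, 9, 13, 18 (4 total).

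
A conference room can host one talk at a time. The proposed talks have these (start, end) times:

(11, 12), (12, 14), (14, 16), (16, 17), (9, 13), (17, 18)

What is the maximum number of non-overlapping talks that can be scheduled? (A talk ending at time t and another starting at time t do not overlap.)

Sorted by end: (11,12)  (9,13)  (12,14)  (14,16)  (16,17)  (17,18)
take (11,12); skip (9,13); take (12,14); take (14,16); take (16,17); take (17,18).
Selected 5 talks.

5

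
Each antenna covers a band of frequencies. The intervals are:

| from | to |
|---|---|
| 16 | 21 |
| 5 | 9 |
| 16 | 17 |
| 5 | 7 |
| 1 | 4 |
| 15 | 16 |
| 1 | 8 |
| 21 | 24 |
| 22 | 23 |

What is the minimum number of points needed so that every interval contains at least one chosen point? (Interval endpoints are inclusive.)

Process intervals by earliest right end; each time one isn't hit yet, stab at its right endpoint.
Sorted: [1,4] [5,7] [1,8] [5,9] [15,16] [16,17] [16,21] [22,23] [21,24]
{[1,4]} hit by 4; {[5,7],[1,8],[5,9]} hit by 7; {[15,16],[16,17],[16,21]} hit by 16; {[22,23],[21,24]} hit by 23.
Points: 4, 7, 16, 23 (4 total).

4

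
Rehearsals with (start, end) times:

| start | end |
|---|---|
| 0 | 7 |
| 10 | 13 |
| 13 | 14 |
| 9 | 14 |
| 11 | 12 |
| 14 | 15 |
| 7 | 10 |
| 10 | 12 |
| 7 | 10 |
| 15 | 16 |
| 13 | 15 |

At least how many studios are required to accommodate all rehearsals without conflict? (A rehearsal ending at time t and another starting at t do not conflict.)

starts: [0, 7, 7, 9, 10, 10, 11, 13, 13, 14, 15]
ends:   [7, 10, 10, 12, 12, 13, 14, 14, 15, 15, 16]
s0→1 e7→0 s7→1 s7→2 s9→3 e10→2 e10→1 s10→2 s10→3 s11→4  — peak 4.

4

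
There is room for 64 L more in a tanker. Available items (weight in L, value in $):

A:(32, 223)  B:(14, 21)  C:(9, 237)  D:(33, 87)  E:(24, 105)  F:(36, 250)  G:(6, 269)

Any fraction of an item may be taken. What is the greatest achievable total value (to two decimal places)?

847.06

Sort by value per unit weight and fill in that order.
Ratios (sorted): G 44.83, C 26.33, A 6.97, F 6.94, E 4.38, D 2.64, B 1.50
take G (6 @ 269); take C (9 @ 237); take A (32 @ 223); take 17/36 of F → 118.06. Capacity used 64/64.
Total value = 847.06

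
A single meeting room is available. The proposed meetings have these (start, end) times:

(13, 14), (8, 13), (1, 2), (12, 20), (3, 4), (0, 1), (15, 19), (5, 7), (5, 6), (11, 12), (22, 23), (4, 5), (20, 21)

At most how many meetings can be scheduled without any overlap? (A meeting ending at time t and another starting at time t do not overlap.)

Sort by end time and greedily take each interval whose start is ≥ the last chosen end.
By end time: (0,1), (1,2), (3,4), (4,5), (5,6), (5,7), (11,12), (8,13), (13,14), (15,19), (12,20), (20,21), (22,23).
Pick (0,1); next start ≥ 1 → (1,2); next start ≥ 2 → (3,4); next start ≥ 4 → (4,5); next start ≥ 5 → (5,6); next start ≥ 6 → (11,12); next start ≥ 12 → (13,14); next start ≥ 14 → (15,19); next start ≥ 19 → (20,21); next start ≥ 21 → (22,23).
Selected 10 meetings.

10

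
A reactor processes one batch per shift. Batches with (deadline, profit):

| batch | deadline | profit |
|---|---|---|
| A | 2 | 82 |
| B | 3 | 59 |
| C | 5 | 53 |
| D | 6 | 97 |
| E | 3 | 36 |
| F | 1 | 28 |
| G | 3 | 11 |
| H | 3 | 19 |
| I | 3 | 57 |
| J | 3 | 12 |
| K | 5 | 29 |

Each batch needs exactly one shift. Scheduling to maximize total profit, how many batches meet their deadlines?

By profit: D(d6,97), A(d2,82), B(d3,59), I(d3,57), C(d5,53), E(d3,36), K(d5,29), F(d1,28), H(d3,19), J(d3,12), G(d3,11)
D→slot 6; A→slot 2; B→slot 3; I→slot 1; C→slot 5; E skipped; K→slot 4; F skipped; H skipped; J skipped; G skipped.
6 of 11 scheduled.

6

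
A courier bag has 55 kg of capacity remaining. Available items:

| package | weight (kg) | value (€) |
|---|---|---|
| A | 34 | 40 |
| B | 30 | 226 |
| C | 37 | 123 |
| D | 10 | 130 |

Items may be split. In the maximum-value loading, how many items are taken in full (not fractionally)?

2

Order: D (130/10=13.00) > B (226/30=7.53) > C (123/37=3.32) > A (40/34=1.18)
Fill: take D (10 @ 130) → take B (30 @ 226) → take 15/37 of C → 49.86; 55/55 used.
2 item(s) taken whole; one partial (take 15/37 of C).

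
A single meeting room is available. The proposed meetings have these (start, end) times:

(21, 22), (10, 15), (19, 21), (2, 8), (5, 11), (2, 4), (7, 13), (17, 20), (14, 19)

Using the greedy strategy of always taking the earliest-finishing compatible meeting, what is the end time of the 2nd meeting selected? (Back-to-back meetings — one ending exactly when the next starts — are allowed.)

By end time: (2,4), (2,8), (5,11), (7,13), (10,15), (14,19), (17,20), (19,21), (21,22).
Pick (2,4); next start ≥ 4 → (5,11); next start ≥ 11 → (14,19); next start ≥ 19 → (19,21); next start ≥ 21 → (21,22).
Selected: (2,4) (5,11) (14,19) (19,21) (21,22)

11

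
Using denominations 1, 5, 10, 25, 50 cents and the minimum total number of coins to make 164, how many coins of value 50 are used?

3

Greedy: take as many of the largest coin as possible, then repeat with the remainder.
164 − 3×50→14 − 1×10→4 − 4×1→0
Count of 50: 3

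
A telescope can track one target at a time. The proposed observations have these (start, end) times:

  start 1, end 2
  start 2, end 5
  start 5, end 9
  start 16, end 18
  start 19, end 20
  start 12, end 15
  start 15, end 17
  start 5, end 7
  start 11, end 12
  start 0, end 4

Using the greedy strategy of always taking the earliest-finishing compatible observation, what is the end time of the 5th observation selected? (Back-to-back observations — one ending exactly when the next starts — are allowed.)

Sorted by end: (1,2)  (0,4)  (2,5)  (5,7)  (5,9)  (11,12)  (12,15)  (15,17)  (16,18)  (19,20)
take (1,2); skip (0,4); take (2,5); take (5,7); take (11,12); take (12,15); take (15,17); take (19,20).
Selected: (1,2) (2,5) (5,7) (11,12) (12,15) (15,17) (19,20)

15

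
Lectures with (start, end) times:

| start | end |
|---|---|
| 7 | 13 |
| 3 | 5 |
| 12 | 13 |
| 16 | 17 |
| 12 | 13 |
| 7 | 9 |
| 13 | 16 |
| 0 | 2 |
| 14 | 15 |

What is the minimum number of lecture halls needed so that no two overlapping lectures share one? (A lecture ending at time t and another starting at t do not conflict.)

3

starts: [0, 3, 7, 7, 12, 12, 13, 14, 16]
ends:   [2, 5, 9, 13, 13, 13, 15, 16, 17]
s0→1 e2→0 s3→1 e5→0 s7→1 s7→2 e9→1 s12→2 s12→3  — peak 3.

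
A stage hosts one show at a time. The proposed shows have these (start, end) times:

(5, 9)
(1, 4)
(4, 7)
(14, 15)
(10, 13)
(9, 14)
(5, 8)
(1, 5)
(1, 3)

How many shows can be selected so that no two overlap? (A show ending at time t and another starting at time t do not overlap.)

4

Sorted by end: (1,3)  (1,4)  (1,5)  (4,7)  (5,8)  (5,9)  (10,13)  (9,14)  (14,15)
take (1,3); take (4,7); skip (5,9); take (10,13); take (14,15).
Selected 4 shows.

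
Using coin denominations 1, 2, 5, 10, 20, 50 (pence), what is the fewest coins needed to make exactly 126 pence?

5

Greedy: take as many of the largest coin as possible, then repeat with the remainder.
126 − 2×50→26 − 1×20→6 − 1×5→1 − 1×1→0
Total coins = 2 + 1 + 1 + 1 = 5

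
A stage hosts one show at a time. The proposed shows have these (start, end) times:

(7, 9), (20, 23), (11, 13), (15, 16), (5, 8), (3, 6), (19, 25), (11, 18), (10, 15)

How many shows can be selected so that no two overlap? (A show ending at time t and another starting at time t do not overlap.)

Greedy by earliest finish: after sorting by end time, pick each interval compatible with the last pick.
Sorted by end: (3,6)  (5,8)  (7,9)  (11,13)  (10,15)  (15,16)  (11,18)  (20,23)  (19,25)
take (3,6); take (7,9); take (11,13); skip (10,15); take (15,16); take (20,23); skip (19,25).
Selected 5 shows.

5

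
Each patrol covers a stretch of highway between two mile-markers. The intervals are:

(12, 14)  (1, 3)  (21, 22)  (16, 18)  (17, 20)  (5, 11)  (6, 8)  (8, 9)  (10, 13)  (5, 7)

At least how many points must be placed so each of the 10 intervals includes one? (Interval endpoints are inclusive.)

6

Sort by right endpoint; whenever an interval is uncovered, place a point at its right end.
By right end: [1,3]  [5,7]  [6,8]  [8,9]  [5,11]  [10,13]  [12,14]  [16,18]  [17,20]  [21,22]
[1,3] uncovered → point at 3; [5,7] uncovered → point at 7; [8,9] uncovered → point at 9; [10,13] uncovered → point at 13; [16,18] uncovered → point at 18; [21,22] uncovered → point at 22.
Points: 3, 7, 9, 13, 18, 22 (6 total).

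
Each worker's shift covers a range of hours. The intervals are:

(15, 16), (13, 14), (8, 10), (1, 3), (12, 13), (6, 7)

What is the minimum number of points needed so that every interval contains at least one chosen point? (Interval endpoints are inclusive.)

5

By right end: [1,3]  [6,7]  [8,10]  [12,13]  [13,14]  [15,16]
[1,3] uncovered → point at 3; [6,7] uncovered → point at 7; [8,10] uncovered → point at 10; [12,13] uncovered → point at 13; [15,16] uncovered → point at 16.
Points: 3, 7, 10, 13, 16 (5 total).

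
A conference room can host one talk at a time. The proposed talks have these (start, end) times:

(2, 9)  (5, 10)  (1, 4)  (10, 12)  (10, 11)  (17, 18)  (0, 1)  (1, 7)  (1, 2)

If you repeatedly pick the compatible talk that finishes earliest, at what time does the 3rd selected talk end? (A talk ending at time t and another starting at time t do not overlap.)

9

Sort by end time and greedily take each interval whose start is ≥ the last chosen end.
By end time: (0,1), (1,2), (1,4), (1,7), (2,9), (5,10), (10,11), (10,12), (17,18).
Pick (0,1); next start ≥ 1 → (1,2); next start ≥ 2 → (2,9); next start ≥ 9 → (10,11); next start ≥ 11 → (17,18).
Selected: (0,1) (1,2) (2,9) (10,11) (17,18)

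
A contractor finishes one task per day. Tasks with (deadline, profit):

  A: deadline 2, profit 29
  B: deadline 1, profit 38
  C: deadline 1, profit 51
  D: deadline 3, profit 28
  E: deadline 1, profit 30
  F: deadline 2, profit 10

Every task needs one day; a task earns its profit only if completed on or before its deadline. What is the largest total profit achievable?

108

By profit: C(d1,51), B(d1,38), E(d1,30), A(d2,29), D(d3,28), F(d2,10)
C→slot 1; B skipped; E skipped; A→slot 2; D→slot 3; F skipped.
Profit = 51 + 29 + 28 = 108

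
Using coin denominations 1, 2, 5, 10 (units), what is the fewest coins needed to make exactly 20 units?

2

20 = 2×10
Total coins = 2 = 2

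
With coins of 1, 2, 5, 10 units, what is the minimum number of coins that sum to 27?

Use the largest denomination that fits, subtract, and repeat.
27 − 2×10→7 − 1×5→2 − 1×2→0
Total coins = 2 + 1 + 1 = 4

4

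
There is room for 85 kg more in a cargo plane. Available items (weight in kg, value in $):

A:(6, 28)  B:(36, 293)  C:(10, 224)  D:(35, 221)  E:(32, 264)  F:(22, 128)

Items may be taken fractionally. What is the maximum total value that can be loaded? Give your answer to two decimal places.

825.20

Sort by value per unit weight and fill in that order.
Ratios (sorted): C 22.40, E 8.25, B 8.14, D 6.31, F 5.82, A 4.67
take C (10 @ 224); take E (32 @ 264); take B (36 @ 293); take 7/35 of D → 44.20. Capacity used 85/85.
Total value = 825.20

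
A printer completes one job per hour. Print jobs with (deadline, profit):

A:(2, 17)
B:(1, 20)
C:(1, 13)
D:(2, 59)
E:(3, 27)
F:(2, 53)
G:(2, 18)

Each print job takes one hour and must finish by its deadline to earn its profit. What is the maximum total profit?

139

By profit: D(d2,59), F(d2,53), E(d3,27), B(d1,20), G(d2,18), A(d2,17), C(d1,13)
D→slot 2; F→slot 1; E→slot 3; B skipped; G skipped; A skipped; C skipped.
Profit = 53 + 59 + 27 = 139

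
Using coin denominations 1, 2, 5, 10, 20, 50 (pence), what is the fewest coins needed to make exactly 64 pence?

4

Use the largest denomination that fits, subtract, and repeat.
64 − 1×50→14 − 1×10→4 − 2×2→0
Total coins = 1 + 1 + 2 = 4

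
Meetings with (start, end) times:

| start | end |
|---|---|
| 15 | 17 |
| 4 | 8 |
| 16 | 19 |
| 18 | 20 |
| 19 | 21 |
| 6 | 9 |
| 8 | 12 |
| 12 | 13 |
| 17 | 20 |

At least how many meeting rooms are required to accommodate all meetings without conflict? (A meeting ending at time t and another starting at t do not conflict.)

3

Events (time:±→running): 4:+→1 6:+→2 8:-→1 8:+→2 9:-→1 12:-→0 12:+→1 13:-→0 15:+→1 16:+→2 17:-→1 17:+→2 18:+→3 … peak 3.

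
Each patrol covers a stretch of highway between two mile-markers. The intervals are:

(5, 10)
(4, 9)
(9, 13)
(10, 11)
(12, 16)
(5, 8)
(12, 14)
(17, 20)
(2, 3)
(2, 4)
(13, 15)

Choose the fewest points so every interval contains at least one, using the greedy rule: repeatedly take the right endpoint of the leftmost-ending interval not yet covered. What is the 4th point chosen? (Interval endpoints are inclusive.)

Process intervals by earliest right end; each time one isn't hit yet, stab at its right endpoint.
By right end: [2,3]  [2,4]  [5,8]  [4,9]  [5,10]  [10,11]  [9,13]  [12,14]  [13,15]  [12,16]  [17,20]
[2,3] uncovered → point at 3; [5,8] uncovered → point at 8; [10,11] uncovered → point at 11; [12,14] uncovered → point at 14; [17,20] uncovered → point at 20.
Points: 3, 8, 11, 14, 20 (5 total).

14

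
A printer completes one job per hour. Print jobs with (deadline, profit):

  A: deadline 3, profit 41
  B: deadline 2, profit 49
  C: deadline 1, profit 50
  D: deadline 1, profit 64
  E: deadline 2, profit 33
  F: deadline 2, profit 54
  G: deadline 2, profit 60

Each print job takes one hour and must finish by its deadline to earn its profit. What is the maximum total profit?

165

Sort by profit descending; place each in the latest free slot ≤ its deadline.
By profit: D(d1,64), G(d2,60), F(d2,54), C(d1,50), B(d2,49), A(d3,41), E(d2,33)
D→slot 1; G→slot 2; F skipped; C skipped; B skipped; A→slot 3; E skipped.
Profit = 64 + 60 + 41 = 165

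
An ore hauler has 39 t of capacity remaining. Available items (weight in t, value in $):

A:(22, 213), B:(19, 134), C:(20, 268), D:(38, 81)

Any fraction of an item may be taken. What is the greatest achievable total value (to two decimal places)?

Sort by value per unit weight and fill in that order.
Order: C (268/20=13.40) > A (213/22=9.68) > B (134/19=7.05) > D (81/38=2.13)
Fill: take C (20 @ 268) → take 19/22 of A → 183.95; 39/39 used.
Total value = 451.95

451.95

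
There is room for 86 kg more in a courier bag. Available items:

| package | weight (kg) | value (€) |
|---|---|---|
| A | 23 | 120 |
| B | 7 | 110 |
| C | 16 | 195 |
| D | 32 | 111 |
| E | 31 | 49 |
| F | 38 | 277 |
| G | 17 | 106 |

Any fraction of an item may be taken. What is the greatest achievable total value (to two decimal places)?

729.74

Ratios (sorted): B 15.71, C 12.19, F 7.29, G 6.24, A 5.22, D 3.47, E 1.58
take B (7 @ 110); take C (16 @ 195); take F (38 @ 277); take G (17 @ 106); take 8/23 of A → 41.74. Capacity used 86/86.
Total value = 729.74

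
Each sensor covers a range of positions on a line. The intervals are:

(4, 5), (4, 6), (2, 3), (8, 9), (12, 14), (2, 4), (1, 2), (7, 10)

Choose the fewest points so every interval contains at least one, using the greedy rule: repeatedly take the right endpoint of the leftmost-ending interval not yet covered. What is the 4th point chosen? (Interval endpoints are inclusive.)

By right end: [1,2]  [2,3]  [2,4]  [4,5]  [4,6]  [8,9]  [7,10]  [12,14]
[1,2] uncovered → point at 2; [4,5] uncovered → point at 5; [8,9] uncovered → point at 9; [12,14] uncovered → point at 14.
Points: 2, 5, 9, 14 (4 total).

14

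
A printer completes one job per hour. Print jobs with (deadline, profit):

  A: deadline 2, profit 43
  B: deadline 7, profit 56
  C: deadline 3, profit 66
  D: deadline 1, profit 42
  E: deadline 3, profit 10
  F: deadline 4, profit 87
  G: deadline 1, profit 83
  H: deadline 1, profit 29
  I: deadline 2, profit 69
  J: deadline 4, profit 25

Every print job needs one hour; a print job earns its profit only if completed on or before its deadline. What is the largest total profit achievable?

361

By profit: F(d4,87), G(d1,83), I(d2,69), C(d3,66), B(d7,56), A(d2,43), D(d1,42), H(d1,29), J(d4,25), E(d3,10)
F→slot 4; G→slot 1; I→slot 2; C→slot 3; B→slot 7; A skipped; D skipped; H skipped; J skipped; E skipped.
Profit = 83 + 69 + 66 + 87 + 56 = 361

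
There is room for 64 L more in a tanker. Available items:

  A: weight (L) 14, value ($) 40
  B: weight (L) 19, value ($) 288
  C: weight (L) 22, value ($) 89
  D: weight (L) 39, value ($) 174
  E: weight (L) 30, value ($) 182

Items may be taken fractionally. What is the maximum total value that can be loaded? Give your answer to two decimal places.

536.92

Sort by value per unit weight and fill in that order.
Order: B (288/19=15.16) > E (182/30=6.07) > D (174/39=4.46) > C (89/22=4.05) > A (40/14=2.86)
Fill: take B (19 @ 288) → take E (30 @ 182) → take 15/39 of D → 66.92; 64/64 used.
Total value = 536.92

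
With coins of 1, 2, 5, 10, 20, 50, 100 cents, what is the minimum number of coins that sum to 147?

5

147 = 1×100 + 2×20 + 1×5 + 1×2
Total coins = 1 + 2 + 1 + 1 = 5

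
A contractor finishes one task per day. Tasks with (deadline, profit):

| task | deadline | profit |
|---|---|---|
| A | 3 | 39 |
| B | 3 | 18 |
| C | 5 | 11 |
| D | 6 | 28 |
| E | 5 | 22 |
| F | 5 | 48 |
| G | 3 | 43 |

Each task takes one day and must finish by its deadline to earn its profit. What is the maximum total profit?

Take jobs in profit order; each goes to the latest open slot no later than its deadline.
Profit order: F=48 G=43 A=39 D=28 E=22 B=18 C=11
Assign: F→slot 5, G→slot 3, A→slot 2, D→slot 6, E→slot 4, B→slot 1, C skipped.
Slots: [1:B] [2:A] [3:G] [4:E] [5:F] [6:D]
Profit = 18 + 39 + 43 + 22 + 48 + 28 = 198

198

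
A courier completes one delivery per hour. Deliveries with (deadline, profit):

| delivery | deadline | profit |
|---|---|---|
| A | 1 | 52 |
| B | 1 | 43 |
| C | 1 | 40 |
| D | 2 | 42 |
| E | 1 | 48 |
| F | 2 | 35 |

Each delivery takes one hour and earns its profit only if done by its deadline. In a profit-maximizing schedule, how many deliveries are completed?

Profit order: A=52 E=48 B=43 D=42 C=40 F=35
Assign: A→slot 1, E skipped, B skipped, D→slot 2, C skipped, F skipped.
Slots: [1:A] [2:D]
2 of 6 scheduled.

2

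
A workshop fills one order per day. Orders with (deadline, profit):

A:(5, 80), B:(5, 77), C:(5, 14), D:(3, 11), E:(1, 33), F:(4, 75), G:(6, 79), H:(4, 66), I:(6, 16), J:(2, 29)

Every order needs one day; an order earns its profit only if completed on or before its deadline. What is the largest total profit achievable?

Sort by profit descending; place each in the latest free slot ≤ its deadline.
By profit: A(d5,80), G(d6,79), B(d5,77), F(d4,75), H(d4,66), E(d1,33), J(d2,29), I(d6,16), C(d5,14), D(d3,11)
A→slot 5; G→slot 6; B→slot 4; F→slot 3; H→slot 2; E→slot 1; J skipped; I skipped; C skipped; D skipped.
Profit = 33 + 66 + 75 + 77 + 80 + 79 = 410

410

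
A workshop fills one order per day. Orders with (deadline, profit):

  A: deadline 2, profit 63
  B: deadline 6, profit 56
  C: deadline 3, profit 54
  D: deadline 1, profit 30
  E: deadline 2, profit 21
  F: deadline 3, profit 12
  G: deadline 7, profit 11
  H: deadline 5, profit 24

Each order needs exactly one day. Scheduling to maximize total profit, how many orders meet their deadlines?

Sort by profit descending; place each in the latest free slot ≤ its deadline.
By profit: A(d2,63), B(d6,56), C(d3,54), D(d1,30), H(d5,24), E(d2,21), F(d3,12), G(d7,11)
A→slot 2; B→slot 6; C→slot 3; D→slot 1; H→slot 5; E skipped; F skipped; G→slot 7.
6 of 8 scheduled.

6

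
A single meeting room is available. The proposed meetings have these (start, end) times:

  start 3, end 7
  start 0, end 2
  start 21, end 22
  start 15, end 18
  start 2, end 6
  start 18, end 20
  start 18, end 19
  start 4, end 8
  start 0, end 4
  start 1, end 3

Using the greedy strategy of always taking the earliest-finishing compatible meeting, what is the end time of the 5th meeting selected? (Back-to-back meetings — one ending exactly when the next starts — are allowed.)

22

Sorted by end: (0,2)  (1,3)  (0,4)  (2,6)  (3,7)  (4,8)  (15,18)  (18,19)  (18,20)  (21,22)
take (0,2); skip (1,3); take (2,6); take (15,18); take (18,19); take (21,22).
Selected: (0,2) (2,6) (15,18) (18,19) (21,22)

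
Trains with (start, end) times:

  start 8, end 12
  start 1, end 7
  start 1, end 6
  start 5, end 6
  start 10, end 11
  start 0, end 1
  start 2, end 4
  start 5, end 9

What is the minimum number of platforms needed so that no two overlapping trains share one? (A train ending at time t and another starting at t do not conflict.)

4

Events (time:±→running): 0:+→1 1:-→0 1:+→1 1:+→2 2:+→3 4:-→2 5:+→3 5:+→4 … peak 4.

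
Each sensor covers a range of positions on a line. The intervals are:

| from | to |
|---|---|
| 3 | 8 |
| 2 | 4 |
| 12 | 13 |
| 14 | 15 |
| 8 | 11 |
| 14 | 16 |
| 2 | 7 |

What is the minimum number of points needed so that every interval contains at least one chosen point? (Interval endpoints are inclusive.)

Process intervals by earliest right end; each time one isn't hit yet, stab at its right endpoint.
Sorted: [2,4] [2,7] [3,8] [8,11] [12,13] [14,15] [14,16]
{[2,4],[2,7],[3,8]} hit by 4; {[8,11]} hit by 11; {[12,13]} hit by 13; {[14,15],[14,16]} hit by 15.
Points: 4, 11, 13, 15 (4 total).

4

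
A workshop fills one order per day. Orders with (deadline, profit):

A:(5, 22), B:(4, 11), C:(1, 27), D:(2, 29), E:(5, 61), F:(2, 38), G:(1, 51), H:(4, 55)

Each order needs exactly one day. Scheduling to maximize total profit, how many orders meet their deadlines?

Sort by profit descending; place each in the latest free slot ≤ its deadline.
Profit order: E=61 H=55 G=51 F=38 D=29 C=27 A=22 B=11
Assign: E→slot 5, H→slot 4, G→slot 1, F→slot 2, D skipped, C skipped, A→slot 3, B skipped.
Slots: [1:G] [2:F] [3:A] [4:H] [5:E]
5 of 8 scheduled.

5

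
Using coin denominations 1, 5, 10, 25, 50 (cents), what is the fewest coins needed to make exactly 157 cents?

6

157 − 3×50→7 − 1×5→2 − 2×1→0
Total coins = 3 + 1 + 2 = 6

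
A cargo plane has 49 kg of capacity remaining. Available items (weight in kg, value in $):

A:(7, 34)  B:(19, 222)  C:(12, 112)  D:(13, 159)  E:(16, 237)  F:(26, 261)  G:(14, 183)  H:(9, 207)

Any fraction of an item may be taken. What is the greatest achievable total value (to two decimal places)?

Order: H (207/9=23.00) > E (237/16=14.81) > G (183/14=13.07) > D (159/13=12.23) > B (222/19=11.68) > F (261/26=10.04) > C (112/12=9.33) > A (34/7=4.86)
Fill: take H (9 @ 207) → take E (16 @ 237) → take G (14 @ 183) → take 10/13 of D → 122.31; 49/49 used.
Total value = 749.31

749.31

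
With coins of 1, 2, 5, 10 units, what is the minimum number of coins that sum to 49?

7

49 = 4×10 + 1×5 + 2×2
Total coins = 4 + 1 + 2 = 7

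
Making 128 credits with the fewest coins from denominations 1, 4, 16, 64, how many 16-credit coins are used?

0

Use the largest denomination that fits, subtract, and repeat.
128 = 2×64
Count of 16: 0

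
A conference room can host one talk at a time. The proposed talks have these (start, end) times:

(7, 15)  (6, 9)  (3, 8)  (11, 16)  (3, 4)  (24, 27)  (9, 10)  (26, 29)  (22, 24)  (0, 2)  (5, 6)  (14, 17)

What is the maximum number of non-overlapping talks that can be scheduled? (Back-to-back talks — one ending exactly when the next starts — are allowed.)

8

By end time: (0,2), (3,4), (5,6), (3,8), (6,9), (9,10), (7,15), (11,16), (14,17), (22,24), (24,27), (26,29).
Pick (0,2); next start ≥ 2 → (3,4); next start ≥ 4 → (5,6); next start ≥ 6 → (6,9); next start ≥ 9 → (9,10); next start ≥ 10 → (11,16); next start ≥ 16 → (22,24); next start ≥ 24 → (24,27).
Selected 8 talks.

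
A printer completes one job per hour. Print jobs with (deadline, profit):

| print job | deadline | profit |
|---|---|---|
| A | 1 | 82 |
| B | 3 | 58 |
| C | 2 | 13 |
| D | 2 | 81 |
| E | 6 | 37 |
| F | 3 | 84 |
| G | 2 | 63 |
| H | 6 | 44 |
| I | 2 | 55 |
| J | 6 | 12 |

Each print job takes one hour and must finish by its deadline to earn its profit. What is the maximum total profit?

340

Sort by profit descending; place each in the latest free slot ≤ its deadline.
By profit: F(d3,84), A(d1,82), D(d2,81), G(d2,63), B(d3,58), I(d2,55), H(d6,44), E(d6,37), C(d2,13), J(d6,12)
F→slot 3; A→slot 1; D→slot 2; G skipped; B skipped; I skipped; H→slot 6; E→slot 5; C skipped; J→slot 4.
Profit = 82 + 81 + 84 + 12 + 37 + 44 = 340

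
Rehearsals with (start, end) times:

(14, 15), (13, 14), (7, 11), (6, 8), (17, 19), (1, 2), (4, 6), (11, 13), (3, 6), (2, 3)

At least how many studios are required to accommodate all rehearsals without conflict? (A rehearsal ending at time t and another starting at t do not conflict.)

starts: [1, 2, 3, 4, 6, 7, 11, 13, 14, 17]
ends:   [2, 3, 6, 6, 8, 11, 13, 14, 15, 19]
s1→1 e2→0 s2→1 e3→0 s3→1 s4→2  — peak 2.

2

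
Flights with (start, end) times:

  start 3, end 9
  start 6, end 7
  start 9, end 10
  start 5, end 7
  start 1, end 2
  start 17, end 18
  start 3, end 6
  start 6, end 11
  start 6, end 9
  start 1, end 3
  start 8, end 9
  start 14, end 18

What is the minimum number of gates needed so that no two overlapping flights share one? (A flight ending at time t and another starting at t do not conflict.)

5

Count concurrent intervals with a sweep; the peak is the room count.
starts: [1, 1, 3, 3, 5, 6, 6, 6, 8, 9, 14, 17]
ends:   [2, 3, 6, 7, 7, 9, 9, 9, 10, 11, 18, 18]
s1→1 s1→2 e2→1 e3→0 s3→1 s3→2 s5→3 e6→2 s6→3 s6→4 s6→5  — peak 5.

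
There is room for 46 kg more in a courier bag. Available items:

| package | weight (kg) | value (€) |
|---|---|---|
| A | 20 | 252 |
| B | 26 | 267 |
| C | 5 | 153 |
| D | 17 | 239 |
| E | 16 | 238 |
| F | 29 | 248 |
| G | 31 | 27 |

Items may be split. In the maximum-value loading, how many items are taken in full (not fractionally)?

Sort by value per unit weight and fill in that order.
Order: C (153/5=30.60) > E (238/16=14.88) > D (239/17=14.06) > A (252/20=12.60) > B (267/26=10.27) > F (248/29=8.55) > G (27/31=0.87)
Fill: take C (5 @ 153) → take E (16 @ 238) → take D (17 @ 239) → take 8/20 of A → 100.80; 46/46 used.
3 item(s) taken whole; one partial (take 8/20 of A).

3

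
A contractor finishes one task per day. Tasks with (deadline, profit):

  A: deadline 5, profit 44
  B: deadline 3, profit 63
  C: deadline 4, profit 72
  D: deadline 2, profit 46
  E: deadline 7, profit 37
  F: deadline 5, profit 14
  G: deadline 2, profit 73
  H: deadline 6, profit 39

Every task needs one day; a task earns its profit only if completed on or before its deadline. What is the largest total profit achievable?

Sort by profit descending; place each in the latest free slot ≤ its deadline.
By profit: G(d2,73), C(d4,72), B(d3,63), D(d2,46), A(d5,44), H(d6,39), E(d7,37), F(d5,14)
G→slot 2; C→slot 4; B→slot 3; D→slot 1; A→slot 5; H→slot 6; E→slot 7; F skipped.
Profit = 46 + 73 + 63 + 72 + 44 + 39 + 37 = 374

374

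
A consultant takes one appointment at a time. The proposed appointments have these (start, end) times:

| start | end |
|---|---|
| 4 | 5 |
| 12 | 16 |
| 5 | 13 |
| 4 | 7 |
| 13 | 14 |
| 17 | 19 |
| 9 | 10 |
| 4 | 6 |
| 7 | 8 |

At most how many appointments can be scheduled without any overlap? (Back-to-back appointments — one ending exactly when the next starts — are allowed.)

5

Sort by end time and greedily take each interval whose start is ≥ the last chosen end.
Sorted by end: (4,5)  (4,6)  (4,7)  (7,8)  (9,10)  (5,13)  (13,14)  (12,16)  (17,19)
take (4,5); skip (4,6); take (7,8); take (9,10); take (13,14); skip (12,16); take (17,19).
Selected 5 appointments.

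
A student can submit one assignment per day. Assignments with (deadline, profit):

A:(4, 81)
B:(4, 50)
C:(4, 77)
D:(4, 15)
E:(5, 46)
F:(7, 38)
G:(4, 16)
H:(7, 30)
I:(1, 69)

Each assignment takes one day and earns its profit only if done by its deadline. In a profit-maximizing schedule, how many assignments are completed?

7

Profit order: A=81 C=77 I=69 B=50 E=46 F=38 H=30 G=16 D=15
Assign: A→slot 4, C→slot 3, I→slot 1, B→slot 2, E→slot 5, F→slot 7, H→slot 6, G skipped, D skipped.
Slots: [1:I] [2:B] [3:C] [4:A] [5:E] [6:H] [7:F]
7 of 9 scheduled.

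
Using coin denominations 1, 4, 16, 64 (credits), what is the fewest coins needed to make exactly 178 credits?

178 = 2×64 + 3×16 + 2×1
Total coins = 2 + 3 + 2 = 7

7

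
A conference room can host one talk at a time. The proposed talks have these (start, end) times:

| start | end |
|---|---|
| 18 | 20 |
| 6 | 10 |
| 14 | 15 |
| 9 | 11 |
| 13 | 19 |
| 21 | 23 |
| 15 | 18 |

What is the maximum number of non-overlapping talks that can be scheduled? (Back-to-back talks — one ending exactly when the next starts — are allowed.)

By end time: (6,10), (9,11), (14,15), (15,18), (13,19), (18,20), (21,23).
Pick (6,10); next start ≥ 10 → (14,15); next start ≥ 15 → (15,18); next start ≥ 18 → (18,20); next start ≥ 20 → (21,23).
Selected 5 talks.

5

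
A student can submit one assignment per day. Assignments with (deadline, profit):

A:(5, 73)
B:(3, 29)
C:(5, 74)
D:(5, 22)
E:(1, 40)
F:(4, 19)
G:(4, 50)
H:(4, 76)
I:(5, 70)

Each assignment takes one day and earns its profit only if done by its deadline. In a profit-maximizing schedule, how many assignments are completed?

5

Take jobs in profit order; each goes to the latest open slot no later than its deadline.
By profit: H(d4,76), C(d5,74), A(d5,73), I(d5,70), G(d4,50), E(d1,40), B(d3,29), D(d5,22), F(d4,19)
H→slot 4; C→slot 5; A→slot 3; I→slot 2; G→slot 1; E skipped; B skipped; D skipped; F skipped.
5 of 9 scheduled.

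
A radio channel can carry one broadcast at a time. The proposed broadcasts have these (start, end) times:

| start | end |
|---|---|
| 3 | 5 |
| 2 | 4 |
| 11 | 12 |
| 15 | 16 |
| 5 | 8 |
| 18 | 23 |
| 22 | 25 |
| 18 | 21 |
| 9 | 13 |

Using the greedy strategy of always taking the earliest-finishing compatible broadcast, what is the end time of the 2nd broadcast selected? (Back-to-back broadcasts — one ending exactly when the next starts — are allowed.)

Sort by end time and greedily take each interval whose start is ≥ the last chosen end.
By end time: (2,4), (3,5), (5,8), (11,12), (9,13), (15,16), (18,21), (18,23), (22,25).
Pick (2,4); next start ≥ 4 → (5,8); next start ≥ 8 → (11,12); next start ≥ 12 → (15,16); next start ≥ 16 → (18,21); next start ≥ 21 → (22,25).
Selected: (2,4) (5,8) (11,12) (15,16) (18,21) (22,25)

8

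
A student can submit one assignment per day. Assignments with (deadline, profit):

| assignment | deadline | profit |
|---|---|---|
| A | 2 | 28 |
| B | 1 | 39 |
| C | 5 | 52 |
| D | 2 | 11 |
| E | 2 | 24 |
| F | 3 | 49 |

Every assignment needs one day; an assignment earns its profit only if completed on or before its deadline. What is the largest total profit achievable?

Profit order: C=52 F=49 B=39 A=28 E=24 D=11
Assign: C→slot 5, F→slot 3, B→slot 1, A→slot 2, E skipped, D skipped.
Slots: [1:B] [2:A] [3:F] [5:C]
Profit = 39 + 28 + 49 + 52 = 168

168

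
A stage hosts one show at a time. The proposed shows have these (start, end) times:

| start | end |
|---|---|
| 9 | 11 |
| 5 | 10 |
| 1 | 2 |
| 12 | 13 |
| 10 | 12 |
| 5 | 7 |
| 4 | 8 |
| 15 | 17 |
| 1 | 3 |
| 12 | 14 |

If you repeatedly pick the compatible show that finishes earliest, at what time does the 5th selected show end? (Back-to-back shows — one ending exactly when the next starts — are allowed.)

17

Sort by end time and greedily take each interval whose start is ≥ the last chosen end.
By end time: (1,2), (1,3), (5,7), (4,8), (5,10), (9,11), (10,12), (12,13), (12,14), (15,17).
Pick (1,2); next start ≥ 2 → (5,7); next start ≥ 7 → (9,11); next start ≥ 11 → (12,13); next start ≥ 13 → (15,17).
Selected: (1,2) (5,7) (9,11) (12,13) (15,17)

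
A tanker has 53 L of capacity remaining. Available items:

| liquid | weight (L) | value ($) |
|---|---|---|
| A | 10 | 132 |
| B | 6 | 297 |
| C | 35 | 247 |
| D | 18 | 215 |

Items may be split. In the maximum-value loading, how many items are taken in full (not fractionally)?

Sort by value per unit weight and fill in that order.
Ratios (sorted): B 49.50, A 13.20, D 11.94, C 7.06
take B (6 @ 297); take A (10 @ 132); take D (18 @ 215); take 19/35 of C → 134.09. Capacity used 53/53.
3 item(s) taken whole; one partial (take 19/35 of C).

3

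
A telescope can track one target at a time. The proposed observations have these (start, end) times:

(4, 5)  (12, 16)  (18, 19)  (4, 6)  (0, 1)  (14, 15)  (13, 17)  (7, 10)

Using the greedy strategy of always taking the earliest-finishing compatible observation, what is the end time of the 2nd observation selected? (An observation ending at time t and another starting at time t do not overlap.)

5

Order by finish time; keep every interval that doesn't clash with the previous kept one.
Sorted by end: (0,1)  (4,5)  (4,6)  (7,10)  (14,15)  (12,16)  (13,17)  (18,19)
take (0,1); take (4,5); take (7,10); take (14,15); skip (13,17); take (18,19).
Selected: (0,1) (4,5) (7,10) (14,15) (18,19)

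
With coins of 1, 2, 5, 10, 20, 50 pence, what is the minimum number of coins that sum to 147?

Greedy: take as many of the largest coin as possible, then repeat with the remainder.
147 − 2×50→47 − 2×20→7 − 1×5→2 − 1×2→0
Total coins = 2 + 2 + 1 + 1 = 6

6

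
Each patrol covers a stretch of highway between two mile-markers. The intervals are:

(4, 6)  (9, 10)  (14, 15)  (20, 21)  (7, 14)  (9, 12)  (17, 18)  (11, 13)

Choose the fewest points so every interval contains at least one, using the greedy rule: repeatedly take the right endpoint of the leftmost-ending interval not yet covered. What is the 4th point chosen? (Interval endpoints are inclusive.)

15

Sorted: [4,6] [9,10] [9,12] [11,13] [7,14] [14,15] [17,18] [20,21]
{[4,6]} hit by 6; {[9,10],[9,12]} hit by 10; {[11,13],[7,14]} hit by 13; {[14,15]} hit by 15; {[17,18]} hit by 18; {[20,21]} hit by 21.
Points: 6, 10, 13, 15, 18, 21 (6 total).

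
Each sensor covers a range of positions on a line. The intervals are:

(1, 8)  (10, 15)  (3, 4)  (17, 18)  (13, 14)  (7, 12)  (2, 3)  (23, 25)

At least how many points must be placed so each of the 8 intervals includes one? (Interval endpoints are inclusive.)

Sort by right endpoint; whenever an interval is uncovered, place a point at its right end.
Sorted: [2,3] [3,4] [1,8] [7,12] [13,14] [10,15] [17,18] [23,25]
{[2,3],[3,4],[1,8]} hit by 3; {[7,12]} hit by 12; {[13,14],[10,15]} hit by 14; {[17,18]} hit by 18; {[23,25]} hit by 25.
Points: 3, 12, 14, 18, 25 (5 total).

5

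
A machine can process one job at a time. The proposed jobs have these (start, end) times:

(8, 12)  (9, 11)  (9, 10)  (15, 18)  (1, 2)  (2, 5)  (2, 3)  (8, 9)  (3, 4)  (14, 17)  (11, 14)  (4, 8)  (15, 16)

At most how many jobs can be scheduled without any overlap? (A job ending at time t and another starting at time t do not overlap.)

8

Sort by end time and greedily take each interval whose start is ≥ the last chosen end.
Sorted by end: (1,2)  (2,3)  (3,4)  (2,5)  (4,8)  (8,9)  (9,10)  (9,11)  (8,12)  (11,14)  (15,16)  (14,17)  (15,18)
take (1,2); take (2,3); take (3,4); skip (2,5); take (4,8); take (8,9); take (9,10); skip (9,11); skip (8,12); take (11,14); take (15,16); skip (14,17); skip (15,18).
Selected 8 jobs.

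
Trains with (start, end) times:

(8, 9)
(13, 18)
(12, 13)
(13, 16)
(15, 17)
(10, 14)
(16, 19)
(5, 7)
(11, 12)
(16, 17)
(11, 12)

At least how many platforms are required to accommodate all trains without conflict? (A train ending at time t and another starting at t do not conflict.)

4

Count concurrent intervals with a sweep; the peak is the room count.
Events (time:±→running): 5:+→1 7:-→0 8:+→1 9:-→0 10:+→1 11:+→2 11:+→3 12:-→2 12:-→1 12:+→2 13:-→1 13:+→2 13:+→3 14:-→2 15:+→3 16:-→2 16:+→3 16:+→4 … peak 4.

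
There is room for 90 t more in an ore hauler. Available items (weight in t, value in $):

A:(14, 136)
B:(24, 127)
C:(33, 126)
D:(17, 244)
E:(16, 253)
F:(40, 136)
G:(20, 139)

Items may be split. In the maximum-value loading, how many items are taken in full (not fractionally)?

Ratios (sorted): E 15.81, D 14.35, A 9.71, G 6.95, B 5.29, C 3.82, F 3.40
take E (16 @ 253); take D (17 @ 244); take A (14 @ 136); take G (20 @ 139); take 23/24 of B → 121.71. Capacity used 90/90.
4 item(s) taken whole; one partial (take 23/24 of B).

4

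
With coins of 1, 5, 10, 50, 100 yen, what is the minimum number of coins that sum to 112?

Greedy: take as many of the largest coin as possible, then repeat with the remainder.
112 = 1×100 + 1×10 + 2×1
Total coins = 1 + 1 + 2 = 4

4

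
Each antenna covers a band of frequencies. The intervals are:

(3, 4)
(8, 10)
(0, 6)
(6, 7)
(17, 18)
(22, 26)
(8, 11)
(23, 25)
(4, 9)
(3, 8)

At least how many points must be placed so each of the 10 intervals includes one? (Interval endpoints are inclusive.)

Process intervals by earliest right end; each time one isn't hit yet, stab at its right endpoint.
By right end: [3,4]  [0,6]  [6,7]  [3,8]  [4,9]  [8,10]  [8,11]  [17,18]  [23,25]  [22,26]
[3,4] uncovered → point at 4; [6,7] uncovered → point at 7; [8,10] uncovered → point at 10; [17,18] uncovered → point at 18; [23,25] uncovered → point at 25.
Points: 4, 7, 10, 18, 25 (5 total).

5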